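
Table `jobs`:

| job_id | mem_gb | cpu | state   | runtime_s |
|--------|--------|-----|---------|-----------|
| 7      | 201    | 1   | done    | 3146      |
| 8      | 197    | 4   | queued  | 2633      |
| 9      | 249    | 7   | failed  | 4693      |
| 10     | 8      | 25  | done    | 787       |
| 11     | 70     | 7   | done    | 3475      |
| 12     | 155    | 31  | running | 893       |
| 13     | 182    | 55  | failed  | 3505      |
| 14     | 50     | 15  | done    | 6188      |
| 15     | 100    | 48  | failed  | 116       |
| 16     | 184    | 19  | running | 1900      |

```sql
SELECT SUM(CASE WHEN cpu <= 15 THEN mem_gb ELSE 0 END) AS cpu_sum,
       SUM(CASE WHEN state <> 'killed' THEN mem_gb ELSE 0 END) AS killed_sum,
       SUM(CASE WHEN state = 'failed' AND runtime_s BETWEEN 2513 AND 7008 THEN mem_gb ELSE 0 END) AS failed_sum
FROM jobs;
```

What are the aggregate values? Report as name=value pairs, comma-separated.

[cpu_sum: cpu <= 15]
job_id=7: ✓ → 201
job_id=8: ✓ → 197
job_id=9: ✓ → 249
job_id=10: ✗
job_id=11: ✓ → 70
job_id=12: ✗
job_id=13: ✗
job_id=14: ✓ → 50
job_id=15: ✗
job_id=16: ✗
cpu_sum = 201 + 197 + 249 + 70 + 50 = 767
—
[killed_sum: state <> 'killed']
job_id=7: ✓ → 201
job_id=8: ✓ → 197
job_id=9: ✓ → 249
job_id=10: ✓ → 8
job_id=11: ✓ → 70
job_id=12: ✓ → 155
job_id=13: ✓ → 182
job_id=14: ✓ → 50
job_id=15: ✓ → 100
job_id=16: ✓ → 184
killed_sum = 201 + 197 + 249 + 8 + 70 + 155 + 182 + 50 + 100 + 184 = 1396
—
[failed_sum: state = 'failed' AND runtime_s BETWEEN 2513 AND 7008]
job_id=7: ✗
job_id=8: ✗
job_id=9: ✓ → 249
job_id=10: ✗
job_id=11: ✗
job_id=12: ✗
job_id=13: ✓ → 182
job_id=14: ✗
job_id=15: ✗
job_id=16: ✗
failed_sum = 249 + 182 = 431

cpu_sum=767, killed_sum=1396, failed_sum=431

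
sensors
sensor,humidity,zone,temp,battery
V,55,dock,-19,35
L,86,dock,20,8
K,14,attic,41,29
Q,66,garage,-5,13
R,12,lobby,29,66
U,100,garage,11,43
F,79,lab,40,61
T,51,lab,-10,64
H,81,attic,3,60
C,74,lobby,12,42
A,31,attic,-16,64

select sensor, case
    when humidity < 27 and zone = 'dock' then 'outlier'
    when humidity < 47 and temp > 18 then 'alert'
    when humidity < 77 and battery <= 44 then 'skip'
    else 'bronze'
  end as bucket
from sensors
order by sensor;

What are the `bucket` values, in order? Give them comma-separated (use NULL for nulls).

bronze, skip, bronze, bronze, alert, bronze, skip, alert, bronze, bronze, skip

sensor=A: ELSE → bronze
sensor=C: humidity < 77 and battery <= 44 → skip
sensor=F: ELSE → bronze
sensor=H: ELSE → bronze
sensor=K: humidity < 47 and temp > 18 → alert
sensor=L: ELSE → bronze
sensor=Q: humidity < 77 and battery <= 44 → skip
sensor=R: humidity < 47 and temp > 18 → alert
sensor=T: ELSE → bronze
sensor=U: ELSE → bronze
sensor=V: humidity < 77 and battery <= 44 → skip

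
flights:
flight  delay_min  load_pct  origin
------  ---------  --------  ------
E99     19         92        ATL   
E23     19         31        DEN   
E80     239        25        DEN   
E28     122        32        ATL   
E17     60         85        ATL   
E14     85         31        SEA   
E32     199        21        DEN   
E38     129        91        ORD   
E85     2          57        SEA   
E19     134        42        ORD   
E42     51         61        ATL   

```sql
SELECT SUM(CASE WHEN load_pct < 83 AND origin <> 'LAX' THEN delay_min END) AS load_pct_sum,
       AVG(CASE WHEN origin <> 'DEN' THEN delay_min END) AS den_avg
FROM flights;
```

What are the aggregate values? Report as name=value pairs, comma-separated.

[load_pct_sum: load_pct < 83 AND origin <> 'LAX']
flight=E99: ✗
flight=E23: ✓ → 19
flight=E80: ✓ → 239
flight=E28: ✓ → 122
flight=E17: ✗
flight=E14: ✓ → 85
flight=E32: ✓ → 199
flight=E38: ✗
flight=E85: ✓ → 2
flight=E19: ✓ → 134
flight=E42: ✓ → 51
load_pct_sum = 19 + 239 + 122 + 85 + 199 + 2 + 134 + 51 = 851
—
[den_avg: origin <> 'DEN']
flight=E99: ✓ → 19
flight=E23: ✗
flight=E80: ✗
flight=E28: ✓ → 122
flight=E17: ✓ → 60
flight=E14: ✓ → 85
flight=E32: ✗
flight=E38: ✓ → 129
flight=E85: ✓ → 2
flight=E19: ✓ → 134
flight=E42: ✓ → 51
den_avg = (19 + 122 + 60 + 85 + 129 + 2 + 134 + 51) / 8 = 75.25

load_pct_sum=851, den_avg=75.25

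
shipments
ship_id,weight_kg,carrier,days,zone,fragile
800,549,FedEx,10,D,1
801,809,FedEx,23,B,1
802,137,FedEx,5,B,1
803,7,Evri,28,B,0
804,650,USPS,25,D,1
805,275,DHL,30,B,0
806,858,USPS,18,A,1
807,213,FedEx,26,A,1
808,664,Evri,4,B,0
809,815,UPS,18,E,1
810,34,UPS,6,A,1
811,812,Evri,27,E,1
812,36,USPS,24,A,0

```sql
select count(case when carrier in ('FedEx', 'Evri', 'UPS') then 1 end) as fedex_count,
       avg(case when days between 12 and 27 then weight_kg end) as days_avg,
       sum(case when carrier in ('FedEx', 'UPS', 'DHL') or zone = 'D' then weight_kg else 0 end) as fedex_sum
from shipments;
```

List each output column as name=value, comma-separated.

fedex_count=9, days_avg=599, fedex_sum=3482

[fedex_count: carrier in ('FedEx', 'Evri', 'UPS')]
ship_id=800: ✓ → 1
ship_id=801: ✓ → 1
ship_id=802: ✓ → 1
ship_id=803: ✓ → 1
ship_id=804: ✗
ship_id=805: ✗
ship_id=806: ✗
ship_id=807: ✓ → 1
ship_id=808: ✓ → 1
ship_id=809: ✓ → 1
ship_id=810: ✓ → 1
ship_id=811: ✓ → 1
ship_id=812: ✗
fedex_count = COUNT(1, 1, 1, 1, 1, 1, 1, 1, 1) = 9
—
[days_avg: days between 12 and 27]
ship_id=800: ✗
ship_id=801: ✓ → 809
ship_id=802: ✗
ship_id=803: ✗
ship_id=804: ✓ → 650
ship_id=805: ✗
ship_id=806: ✓ → 858
ship_id=807: ✓ → 213
ship_id=808: ✗
ship_id=809: ✓ → 815
ship_id=810: ✗
ship_id=811: ✓ → 812
ship_id=812: ✓ → 36
days_avg = (809 + 650 + 858 + 213 + 815 + 812 + 36) / 7 = 599
—
[fedex_sum: carrier in ('FedEx', 'UPS', 'DHL') or zone = 'D']
ship_id=800: ✓ → 549
ship_id=801: ✓ → 809
ship_id=802: ✓ → 137
ship_id=803: ✗
ship_id=804: ✓ → 650
ship_id=805: ✓ → 275
ship_id=806: ✗
ship_id=807: ✓ → 213
ship_id=808: ✗
ship_id=809: ✓ → 815
ship_id=810: ✓ → 34
ship_id=811: ✗
ship_id=812: ✗
fedex_sum = 549 + 809 + 137 + 650 + 275 + 213 + 815 + 34 = 3482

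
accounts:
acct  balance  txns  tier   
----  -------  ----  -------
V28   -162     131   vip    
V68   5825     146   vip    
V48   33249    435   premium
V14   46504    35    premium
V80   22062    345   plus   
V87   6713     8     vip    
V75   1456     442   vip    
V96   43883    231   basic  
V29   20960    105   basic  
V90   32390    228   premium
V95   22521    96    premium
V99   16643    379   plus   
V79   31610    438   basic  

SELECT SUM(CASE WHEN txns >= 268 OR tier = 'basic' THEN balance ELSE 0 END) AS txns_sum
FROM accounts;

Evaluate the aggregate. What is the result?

169863

acct=V28: ✗
acct=V68: ✗
acct=V48: ✓ → 33249
acct=V14: ✗
acct=V80: ✓ → 22062
acct=V87: ✗
acct=V75: ✓ → 1456
acct=V96: ✓ → 43883
acct=V29: ✓ → 20960
acct=V90: ✗
acct=V95: ✗
acct=V99: ✓ → 16643
acct=V79: ✓ → 31610
txns_sum = 33249 + 22062 + 1456 + 43883 + 20960 + 16643 + 31610 = 169863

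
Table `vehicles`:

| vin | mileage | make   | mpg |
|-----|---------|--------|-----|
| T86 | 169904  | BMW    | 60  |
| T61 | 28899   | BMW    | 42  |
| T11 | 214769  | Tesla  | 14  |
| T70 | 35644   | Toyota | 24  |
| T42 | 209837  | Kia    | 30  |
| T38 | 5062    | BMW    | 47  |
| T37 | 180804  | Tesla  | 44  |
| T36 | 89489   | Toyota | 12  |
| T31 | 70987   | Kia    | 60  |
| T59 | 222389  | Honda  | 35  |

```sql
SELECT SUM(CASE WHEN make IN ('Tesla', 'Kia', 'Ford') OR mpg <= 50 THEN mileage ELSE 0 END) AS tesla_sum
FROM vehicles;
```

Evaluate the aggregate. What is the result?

vin=T86: ✗
vin=T61: ✓ → 28899
vin=T11: ✓ → 214769
vin=T70: ✓ → 35644
vin=T42: ✓ → 209837
vin=T38: ✓ → 5062
vin=T37: ✓ → 180804
vin=T36: ✓ → 89489
vin=T31: ✓ → 70987
vin=T59: ✓ → 222389
tesla_sum = 28899 + 214769 + 35644 + 209837 + 5062 + 180804 + 89489 + 70987 + 222389 = 1057880

1057880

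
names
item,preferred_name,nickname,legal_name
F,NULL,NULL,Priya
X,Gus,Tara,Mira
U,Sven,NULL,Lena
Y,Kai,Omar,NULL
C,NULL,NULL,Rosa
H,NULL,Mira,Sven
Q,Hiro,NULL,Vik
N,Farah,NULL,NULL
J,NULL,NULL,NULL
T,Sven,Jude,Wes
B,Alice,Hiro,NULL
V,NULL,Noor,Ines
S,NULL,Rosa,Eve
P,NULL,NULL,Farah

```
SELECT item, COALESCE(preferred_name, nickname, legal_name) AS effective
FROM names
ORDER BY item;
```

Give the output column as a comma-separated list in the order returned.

Alice, Rosa, Priya, Mira, NULL, Farah, Farah, Hiro, Rosa, Sven, Sven, Noor, Gus, Kai

item=B: preferred_name=Alice → Alice
item=C: preferred_name=NULL, nickname=NULL, legal_name=Rosa → Rosa
item=F: preferred_name=NULL, nickname=NULL, legal_name=Priya → Priya
item=H: preferred_name=NULL, nickname=Mira → Mira
item=J: preferred_name=NULL, nickname=NULL, legal_name=NULL (all NULL) → NULL
item=N: preferred_name=Farah → Farah
item=P: preferred_name=NULL, nickname=NULL, legal_name=Farah → Farah
item=Q: preferred_name=Hiro → Hiro
item=S: preferred_name=NULL, nickname=Rosa → Rosa
item=T: preferred_name=Sven → Sven
item=U: preferred_name=Sven → Sven
item=V: preferred_name=NULL, nickname=Noor → Noor
item=X: preferred_name=Gus → Gus
item=Y: preferred_name=Kai → Kai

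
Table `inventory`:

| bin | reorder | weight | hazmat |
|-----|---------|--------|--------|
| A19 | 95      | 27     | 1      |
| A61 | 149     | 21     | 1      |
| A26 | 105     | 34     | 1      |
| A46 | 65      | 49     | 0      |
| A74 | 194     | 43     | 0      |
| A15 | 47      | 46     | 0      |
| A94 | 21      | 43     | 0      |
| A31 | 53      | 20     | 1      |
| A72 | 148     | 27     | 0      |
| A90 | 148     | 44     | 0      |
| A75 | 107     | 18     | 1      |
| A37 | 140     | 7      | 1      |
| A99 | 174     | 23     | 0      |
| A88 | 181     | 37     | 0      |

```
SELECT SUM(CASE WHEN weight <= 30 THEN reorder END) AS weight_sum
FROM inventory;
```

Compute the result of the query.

bin=A19: ✓ → 95
bin=A61: ✓ → 149
bin=A26: ✗
bin=A46: ✗
bin=A74: ✗
bin=A15: ✗
bin=A94: ✗
bin=A31: ✓ → 53
bin=A72: ✓ → 148
bin=A90: ✗
bin=A75: ✓ → 107
bin=A37: ✓ → 140
bin=A99: ✓ → 174
bin=A88: ✗
weight_sum = 95 + 149 + 53 + 148 + 107 + 140 + 174 = 866

866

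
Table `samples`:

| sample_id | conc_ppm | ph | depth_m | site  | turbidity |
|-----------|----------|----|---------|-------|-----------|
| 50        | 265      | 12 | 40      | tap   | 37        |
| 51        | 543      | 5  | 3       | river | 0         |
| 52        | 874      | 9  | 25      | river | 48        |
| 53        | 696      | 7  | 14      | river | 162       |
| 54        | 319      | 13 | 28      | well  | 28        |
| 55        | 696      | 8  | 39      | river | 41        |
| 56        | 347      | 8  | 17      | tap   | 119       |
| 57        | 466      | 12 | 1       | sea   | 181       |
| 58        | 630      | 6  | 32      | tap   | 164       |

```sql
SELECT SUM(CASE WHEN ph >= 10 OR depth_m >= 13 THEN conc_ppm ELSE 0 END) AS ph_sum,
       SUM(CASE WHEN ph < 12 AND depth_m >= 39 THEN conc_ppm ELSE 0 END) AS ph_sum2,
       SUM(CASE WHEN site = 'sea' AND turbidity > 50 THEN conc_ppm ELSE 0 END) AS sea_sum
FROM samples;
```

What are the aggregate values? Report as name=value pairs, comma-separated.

ph_sum=4293, ph_sum2=696, sea_sum=466

[ph_sum: ph >= 10 OR depth_m >= 13]
sample_id=50: ✓ → 265
sample_id=51: ✗
sample_id=52: ✓ → 874
sample_id=53: ✓ → 696
sample_id=54: ✓ → 319
sample_id=55: ✓ → 696
sample_id=56: ✓ → 347
sample_id=57: ✓ → 466
sample_id=58: ✓ → 630
ph_sum = 265 + 874 + 696 + 319 + 696 + 347 + 466 + 630 = 4293
—
[ph_sum2: ph < 12 AND depth_m >= 39]
sample_id=50: ✗
sample_id=51: ✗
sample_id=52: ✗
sample_id=53: ✗
sample_id=54: ✗
sample_id=55: ✓ → 696
sample_id=56: ✗
sample_id=57: ✗
sample_id=58: ✗
ph_sum2 = 696
—
[sea_sum: site = 'sea' AND turbidity > 50]
sample_id=50: ✗
sample_id=51: ✗
sample_id=52: ✗
sample_id=53: ✗
sample_id=54: ✗
sample_id=55: ✗
sample_id=56: ✗
sample_id=57: ✓ → 466
sample_id=58: ✗
sea_sum = 466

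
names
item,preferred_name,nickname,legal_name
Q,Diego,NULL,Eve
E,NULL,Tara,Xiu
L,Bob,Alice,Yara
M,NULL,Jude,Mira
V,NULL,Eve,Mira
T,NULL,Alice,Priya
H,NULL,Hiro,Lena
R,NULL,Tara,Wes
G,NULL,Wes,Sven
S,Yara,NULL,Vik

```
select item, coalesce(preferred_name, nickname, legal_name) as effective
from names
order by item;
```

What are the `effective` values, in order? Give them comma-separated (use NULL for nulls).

item=E: preferred_name=NULL, nickname=Tara → Tara
item=G: preferred_name=NULL, nickname=Wes → Wes
item=H: preferred_name=NULL, nickname=Hiro → Hiro
item=L: preferred_name=Bob → Bob
item=M: preferred_name=NULL, nickname=Jude → Jude
item=Q: preferred_name=Diego → Diego
item=R: preferred_name=NULL, nickname=Tara → Tara
item=S: preferred_name=Yara → Yara
item=T: preferred_name=NULL, nickname=Alice → Alice
item=V: preferred_name=NULL, nickname=Eve → Eve

Tara, Wes, Hiro, Bob, Jude, Diego, Tara, Yara, Alice, Eve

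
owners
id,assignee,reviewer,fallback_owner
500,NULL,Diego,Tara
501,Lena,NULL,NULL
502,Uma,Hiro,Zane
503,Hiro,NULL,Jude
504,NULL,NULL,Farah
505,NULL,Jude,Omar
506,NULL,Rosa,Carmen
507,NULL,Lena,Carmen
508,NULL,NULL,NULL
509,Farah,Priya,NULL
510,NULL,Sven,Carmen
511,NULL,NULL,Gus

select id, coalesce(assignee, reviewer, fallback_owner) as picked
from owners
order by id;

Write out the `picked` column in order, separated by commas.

Diego, Lena, Uma, Hiro, Farah, Jude, Rosa, Lena, NULL, Farah, Sven, Gus

id=500: assignee=NULL, reviewer=Diego → Diego
id=501: assignee=Lena → Lena
id=502: assignee=Uma → Uma
id=503: assignee=Hiro → Hiro
id=504: assignee=NULL, reviewer=NULL, fallback_owner=Farah → Farah
id=505: assignee=NULL, reviewer=Jude → Jude
id=506: assignee=NULL, reviewer=Rosa → Rosa
id=507: assignee=NULL, reviewer=Lena → Lena
id=508: assignee=NULL, reviewer=NULL, fallback_owner=NULL (all NULL) → NULL
id=509: assignee=Farah → Farah
id=510: assignee=NULL, reviewer=Sven → Sven
id=511: assignee=NULL, reviewer=NULL, fallback_owner=Gus → Gus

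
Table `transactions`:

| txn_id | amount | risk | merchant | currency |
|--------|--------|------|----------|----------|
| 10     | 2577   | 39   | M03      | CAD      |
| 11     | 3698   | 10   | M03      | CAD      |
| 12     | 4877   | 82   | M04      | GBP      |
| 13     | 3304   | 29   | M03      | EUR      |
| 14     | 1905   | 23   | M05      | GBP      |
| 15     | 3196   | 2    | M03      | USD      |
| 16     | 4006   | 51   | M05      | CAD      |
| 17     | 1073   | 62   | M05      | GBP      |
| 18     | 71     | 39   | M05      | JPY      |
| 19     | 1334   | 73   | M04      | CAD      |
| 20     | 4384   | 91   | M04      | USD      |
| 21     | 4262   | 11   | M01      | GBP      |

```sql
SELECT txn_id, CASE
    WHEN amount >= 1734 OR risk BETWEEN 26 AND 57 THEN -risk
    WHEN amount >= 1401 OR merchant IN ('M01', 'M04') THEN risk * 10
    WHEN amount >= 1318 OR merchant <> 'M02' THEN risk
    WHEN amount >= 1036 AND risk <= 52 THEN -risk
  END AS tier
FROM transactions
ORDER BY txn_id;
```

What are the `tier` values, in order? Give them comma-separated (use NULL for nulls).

-39, -10, -82, -29, -23, -2, -51, 62, -39, 730, -91, -11

txn_id=10: amount >= 1734 OR risk BETWEEN 26 AND 57 → -39
txn_id=11: amount >= 1734 OR risk BETWEEN 26 AND 57 → -10
txn_id=12: amount >= 1734 OR risk BETWEEN 26 AND 57 → -82
txn_id=13: amount >= 1734 OR risk BETWEEN 26 AND 57 → -29
txn_id=14: amount >= 1734 OR risk BETWEEN 26 AND 57 → -23
txn_id=15: amount >= 1734 OR risk BETWEEN 26 AND 57 → -2
txn_id=16: amount >= 1734 OR risk BETWEEN 26 AND 57 → -51
txn_id=17: amount >= 1318 OR merchant <> 'M02' → 62
txn_id=18: amount >= 1734 OR risk BETWEEN 26 AND 57 → -39
txn_id=19: amount >= 1401 OR merchant IN ('M01', 'M04') → 730
txn_id=20: amount >= 1734 OR risk BETWEEN 26 AND 57 → -91
txn_id=21: amount >= 1734 OR risk BETWEEN 26 AND 57 → -11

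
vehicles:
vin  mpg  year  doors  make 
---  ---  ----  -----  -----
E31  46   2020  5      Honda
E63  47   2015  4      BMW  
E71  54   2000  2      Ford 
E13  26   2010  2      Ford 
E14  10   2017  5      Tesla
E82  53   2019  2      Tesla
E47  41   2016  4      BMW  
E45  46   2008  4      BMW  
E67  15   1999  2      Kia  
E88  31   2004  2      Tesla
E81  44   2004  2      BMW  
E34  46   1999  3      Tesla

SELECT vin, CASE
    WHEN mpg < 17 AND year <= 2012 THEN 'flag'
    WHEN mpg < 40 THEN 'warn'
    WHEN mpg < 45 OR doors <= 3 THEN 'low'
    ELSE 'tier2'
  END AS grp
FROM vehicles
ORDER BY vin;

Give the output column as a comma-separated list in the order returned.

vin=E13: mpg < 40 → warn
vin=E14: mpg < 40 → warn
vin=E31: ELSE → tier2
vin=E34: mpg < 45 OR doors <= 3 → low
vin=E45: ELSE → tier2
vin=E47: mpg < 45 OR doors <= 3 → low
vin=E63: ELSE → tier2
vin=E67: mpg < 17 AND year <= 2012 → flag
vin=E71: mpg < 45 OR doors <= 3 → low
vin=E81: mpg < 45 OR doors <= 3 → low
vin=E82: mpg < 45 OR doors <= 3 → low
vin=E88: mpg < 40 → warn

warn, warn, tier2, low, tier2, low, tier2, flag, low, low, low, warn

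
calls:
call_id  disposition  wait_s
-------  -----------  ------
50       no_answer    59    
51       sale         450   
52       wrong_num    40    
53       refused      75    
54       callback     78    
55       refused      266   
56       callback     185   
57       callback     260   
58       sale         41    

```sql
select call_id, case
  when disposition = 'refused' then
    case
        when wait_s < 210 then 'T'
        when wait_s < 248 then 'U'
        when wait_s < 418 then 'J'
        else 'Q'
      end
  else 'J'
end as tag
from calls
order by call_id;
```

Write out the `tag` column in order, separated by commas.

J, J, J, T, J, J, J, J, J

call_id=50: disposition='no_answer' → outer ELSE → J
call_id=51: disposition='sale' → outer ELSE → J
call_id=52: disposition='wrong_num' → outer ELSE → J
call_id=53: disposition='refused' → inner[wait_s < 210] → T
call_id=54: disposition='callback' → outer ELSE → J
call_id=55: disposition='refused' → inner[wait_s < 418] → J
call_id=56: disposition='callback' → outer ELSE → J
call_id=57: disposition='callback' → outer ELSE → J
call_id=58: disposition='sale' → outer ELSE → J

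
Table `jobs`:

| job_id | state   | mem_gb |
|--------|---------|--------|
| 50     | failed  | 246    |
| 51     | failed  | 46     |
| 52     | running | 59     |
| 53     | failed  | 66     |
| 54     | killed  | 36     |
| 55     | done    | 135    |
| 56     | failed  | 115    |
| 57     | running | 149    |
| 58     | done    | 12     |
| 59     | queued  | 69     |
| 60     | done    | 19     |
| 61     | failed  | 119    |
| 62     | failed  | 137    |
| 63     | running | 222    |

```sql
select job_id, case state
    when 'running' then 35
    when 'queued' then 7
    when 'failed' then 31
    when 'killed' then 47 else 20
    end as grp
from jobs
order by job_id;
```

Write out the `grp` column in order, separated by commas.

31, 31, 35, 31, 47, 20, 31, 35, 20, 7, 20, 31, 31, 35

job_id=50: state='failed' → 31
job_id=51: state='failed' → 31
job_id=52: state='running' → 35
job_id=53: state='failed' → 31
job_id=54: state='killed' → 47
job_id=55: ELSE → 20
job_id=56: state='failed' → 31
job_id=57: state='running' → 35
job_id=58: ELSE → 20
job_id=59: state='queued' → 7
job_id=60: ELSE → 20
job_id=61: state='failed' → 31
job_id=62: state='failed' → 31
job_id=63: state='running' → 35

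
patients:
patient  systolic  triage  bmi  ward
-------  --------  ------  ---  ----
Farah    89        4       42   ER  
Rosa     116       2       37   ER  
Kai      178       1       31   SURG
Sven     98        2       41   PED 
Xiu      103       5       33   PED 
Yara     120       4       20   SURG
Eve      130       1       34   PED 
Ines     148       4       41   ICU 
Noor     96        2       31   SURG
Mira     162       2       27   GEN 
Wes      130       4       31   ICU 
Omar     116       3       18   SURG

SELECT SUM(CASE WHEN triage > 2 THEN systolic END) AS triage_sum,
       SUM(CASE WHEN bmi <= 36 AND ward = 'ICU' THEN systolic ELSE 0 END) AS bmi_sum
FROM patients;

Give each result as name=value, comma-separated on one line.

[triage_sum: triage > 2]
patient=Farah: ✓ → 89
patient=Rosa: ✗
patient=Kai: ✗
patient=Sven: ✗
patient=Xiu: ✓ → 103
patient=Yara: ✓ → 120
patient=Eve: ✗
patient=Ines: ✓ → 148
patient=Noor: ✗
patient=Mira: ✗
patient=Wes: ✓ → 130
patient=Omar: ✓ → 116
triage_sum = 89 + 103 + 120 + 148 + 130 + 116 = 706
—
[bmi_sum: bmi <= 36 AND ward = 'ICU']
patient=Farah: ✗
patient=Rosa: ✗
patient=Kai: ✗
patient=Sven: ✗
patient=Xiu: ✗
patient=Yara: ✗
patient=Eve: ✗
patient=Ines: ✗
patient=Noor: ✗
patient=Mira: ✗
patient=Wes: ✓ → 130
patient=Omar: ✗
bmi_sum = 130

triage_sum=706, bmi_sum=130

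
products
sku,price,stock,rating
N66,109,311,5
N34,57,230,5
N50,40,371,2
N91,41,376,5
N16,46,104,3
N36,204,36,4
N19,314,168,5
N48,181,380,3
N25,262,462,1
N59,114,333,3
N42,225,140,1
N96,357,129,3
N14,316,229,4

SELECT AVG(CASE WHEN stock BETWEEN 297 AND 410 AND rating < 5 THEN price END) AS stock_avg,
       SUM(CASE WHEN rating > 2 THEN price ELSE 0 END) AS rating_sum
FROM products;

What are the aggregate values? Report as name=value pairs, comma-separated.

[stock_avg: stock BETWEEN 297 AND 410 AND rating < 5]
sku=N66: ✗
sku=N34: ✗
sku=N50: ✓ → 40
sku=N91: ✗
sku=N16: ✗
sku=N36: ✗
sku=N19: ✗
sku=N48: ✓ → 181
sku=N25: ✗
sku=N59: ✓ → 114
sku=N42: ✗
sku=N96: ✗
sku=N14: ✗
stock_avg = (40 + 181 + 114) / 3 = 111.6666666667
—
[rating_sum: rating > 2]
sku=N66: ✓ → 109
sku=N34: ✓ → 57
sku=N50: ✗
sku=N91: ✓ → 41
sku=N16: ✓ → 46
sku=N36: ✓ → 204
sku=N19: ✓ → 314
sku=N48: ✓ → 181
sku=N25: ✗
sku=N59: ✓ → 114
sku=N42: ✗
sku=N96: ✓ → 357
sku=N14: ✓ → 316
rating_sum = 109 + 57 + 41 + 46 + 204 + 314 + 181 + 114 + 357 + 316 = 1739

stock_avg=111.6666666667, rating_sum=1739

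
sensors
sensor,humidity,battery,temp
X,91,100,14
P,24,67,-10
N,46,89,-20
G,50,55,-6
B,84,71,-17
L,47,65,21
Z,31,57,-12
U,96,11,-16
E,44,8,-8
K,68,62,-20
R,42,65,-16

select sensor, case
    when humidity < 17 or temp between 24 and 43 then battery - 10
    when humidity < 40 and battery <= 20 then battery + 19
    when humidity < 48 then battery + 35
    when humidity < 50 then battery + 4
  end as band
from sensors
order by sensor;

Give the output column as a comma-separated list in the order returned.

NULL, 43, NULL, NULL, 100, 124, 102, 100, NULL, NULL, 92

sensor=B: (no match → NULL) → NULL
sensor=E: humidity < 48 → 43
sensor=G: (no match → NULL) → NULL
sensor=K: (no match → NULL) → NULL
sensor=L: humidity < 48 → 100
sensor=N: humidity < 48 → 124
sensor=P: humidity < 48 → 102
sensor=R: humidity < 48 → 100
sensor=U: (no match → NULL) → NULL
sensor=X: (no match → NULL) → NULL
sensor=Z: humidity < 48 → 92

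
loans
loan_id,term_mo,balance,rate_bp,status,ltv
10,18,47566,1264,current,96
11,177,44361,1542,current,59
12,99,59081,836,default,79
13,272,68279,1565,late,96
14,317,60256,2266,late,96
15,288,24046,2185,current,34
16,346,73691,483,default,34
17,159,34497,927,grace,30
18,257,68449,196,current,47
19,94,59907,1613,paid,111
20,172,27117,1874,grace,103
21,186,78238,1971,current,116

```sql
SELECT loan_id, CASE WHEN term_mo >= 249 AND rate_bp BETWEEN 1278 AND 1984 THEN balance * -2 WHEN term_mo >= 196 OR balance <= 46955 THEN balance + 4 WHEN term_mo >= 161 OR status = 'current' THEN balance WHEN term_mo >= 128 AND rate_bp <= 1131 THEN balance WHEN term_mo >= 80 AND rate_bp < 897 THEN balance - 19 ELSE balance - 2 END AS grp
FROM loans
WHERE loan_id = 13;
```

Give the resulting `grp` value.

loan_id = 13: term_mo=272, balance=68279, rate_bp=1565, status=late, ltv=96.
term_mo >= 249 AND rate_bp BETWEEN 1278 AND 1984 → true → -136558

-136558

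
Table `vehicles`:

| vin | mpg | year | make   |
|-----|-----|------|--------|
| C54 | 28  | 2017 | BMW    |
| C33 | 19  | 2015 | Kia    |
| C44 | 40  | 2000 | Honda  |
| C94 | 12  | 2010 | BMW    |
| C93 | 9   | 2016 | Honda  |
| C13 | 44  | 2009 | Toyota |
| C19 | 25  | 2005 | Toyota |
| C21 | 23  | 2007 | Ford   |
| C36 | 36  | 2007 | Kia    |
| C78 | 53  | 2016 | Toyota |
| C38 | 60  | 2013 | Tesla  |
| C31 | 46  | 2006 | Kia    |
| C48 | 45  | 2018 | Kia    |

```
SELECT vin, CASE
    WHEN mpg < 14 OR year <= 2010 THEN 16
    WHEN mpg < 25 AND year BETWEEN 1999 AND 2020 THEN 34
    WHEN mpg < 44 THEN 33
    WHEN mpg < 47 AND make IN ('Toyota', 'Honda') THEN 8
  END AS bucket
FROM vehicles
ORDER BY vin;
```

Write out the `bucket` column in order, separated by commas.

vin=C13: mpg < 14 OR year <= 2010 → 16
vin=C19: mpg < 14 OR year <= 2010 → 16
vin=C21: mpg < 14 OR year <= 2010 → 16
vin=C31: mpg < 14 OR year <= 2010 → 16
vin=C33: mpg < 25 AND year BETWEEN 1999 AND 2020 → 34
vin=C36: mpg < 14 OR year <= 2010 → 16
vin=C38: (no match → NULL) → NULL
vin=C44: mpg < 14 OR year <= 2010 → 16
vin=C48: (no match → NULL) → NULL
vin=C54: mpg < 44 → 33
vin=C78: (no match → NULL) → NULL
vin=C93: mpg < 14 OR year <= 2010 → 16
vin=C94: mpg < 14 OR year <= 2010 → 16

16, 16, 16, 16, 34, 16, NULL, 16, NULL, 33, NULL, 16, 16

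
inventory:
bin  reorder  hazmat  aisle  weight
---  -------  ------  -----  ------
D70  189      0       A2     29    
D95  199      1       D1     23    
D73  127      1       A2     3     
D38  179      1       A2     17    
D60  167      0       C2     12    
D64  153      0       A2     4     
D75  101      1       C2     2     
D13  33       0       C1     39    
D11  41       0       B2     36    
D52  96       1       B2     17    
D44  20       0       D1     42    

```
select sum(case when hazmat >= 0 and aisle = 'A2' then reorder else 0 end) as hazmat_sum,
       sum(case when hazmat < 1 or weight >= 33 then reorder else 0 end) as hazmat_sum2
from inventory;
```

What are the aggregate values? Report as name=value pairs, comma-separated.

hazmat_sum=648, hazmat_sum2=603

[hazmat_sum: hazmat >= 0 and aisle = 'A2']
bin=D70: ✓ → 189
bin=D95: ✗
bin=D73: ✓ → 127
bin=D38: ✓ → 179
bin=D60: ✗
bin=D64: ✓ → 153
bin=D75: ✗
bin=D13: ✗
bin=D11: ✗
bin=D52: ✗
bin=D44: ✗
hazmat_sum = 189 + 127 + 179 + 153 = 648
—
[hazmat_sum2: hazmat < 1 or weight >= 33]
bin=D70: ✓ → 189
bin=D95: ✗
bin=D73: ✗
bin=D38: ✗
bin=D60: ✓ → 167
bin=D64: ✓ → 153
bin=D75: ✗
bin=D13: ✓ → 33
bin=D11: ✓ → 41
bin=D52: ✗
bin=D44: ✓ → 20
hazmat_sum2 = 189 + 167 + 153 + 33 + 41 + 20 = 603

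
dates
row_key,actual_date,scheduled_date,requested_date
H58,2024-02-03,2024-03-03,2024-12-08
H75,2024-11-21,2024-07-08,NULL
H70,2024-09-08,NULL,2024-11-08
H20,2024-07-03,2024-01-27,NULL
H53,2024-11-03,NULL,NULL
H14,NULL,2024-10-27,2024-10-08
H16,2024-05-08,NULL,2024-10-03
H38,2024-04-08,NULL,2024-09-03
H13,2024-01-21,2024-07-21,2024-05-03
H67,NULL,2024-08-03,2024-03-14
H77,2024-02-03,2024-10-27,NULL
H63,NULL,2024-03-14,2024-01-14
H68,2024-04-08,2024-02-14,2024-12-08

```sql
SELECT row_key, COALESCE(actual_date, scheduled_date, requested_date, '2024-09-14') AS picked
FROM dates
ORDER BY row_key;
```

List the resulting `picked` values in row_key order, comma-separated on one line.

2024-01-21, 2024-10-27, 2024-05-08, 2024-07-03, 2024-04-08, 2024-11-03, 2024-02-03, 2024-03-14, 2024-08-03, 2024-04-08, 2024-09-08, 2024-11-21, 2024-02-03

row_key=H13: actual_date=2024-01-21 → 2024-01-21
row_key=H14: actual_date=NULL, scheduled_date=2024-10-27 → 2024-10-27
row_key=H16: actual_date=2024-05-08 → 2024-05-08
row_key=H20: actual_date=2024-07-03 → 2024-07-03
row_key=H38: actual_date=2024-04-08 → 2024-04-08
row_key=H53: actual_date=2024-11-03 → 2024-11-03
row_key=H58: actual_date=2024-02-03 → 2024-02-03
row_key=H63: actual_date=NULL, scheduled_date=2024-03-14 → 2024-03-14
row_key=H67: actual_date=NULL, scheduled_date=2024-08-03 → 2024-08-03
row_key=H68: actual_date=2024-04-08 → 2024-04-08
row_key=H70: actual_date=2024-09-08 → 2024-09-08
row_key=H75: actual_date=2024-11-21 → 2024-11-21
row_key=H77: actual_date=2024-02-03 → 2024-02-03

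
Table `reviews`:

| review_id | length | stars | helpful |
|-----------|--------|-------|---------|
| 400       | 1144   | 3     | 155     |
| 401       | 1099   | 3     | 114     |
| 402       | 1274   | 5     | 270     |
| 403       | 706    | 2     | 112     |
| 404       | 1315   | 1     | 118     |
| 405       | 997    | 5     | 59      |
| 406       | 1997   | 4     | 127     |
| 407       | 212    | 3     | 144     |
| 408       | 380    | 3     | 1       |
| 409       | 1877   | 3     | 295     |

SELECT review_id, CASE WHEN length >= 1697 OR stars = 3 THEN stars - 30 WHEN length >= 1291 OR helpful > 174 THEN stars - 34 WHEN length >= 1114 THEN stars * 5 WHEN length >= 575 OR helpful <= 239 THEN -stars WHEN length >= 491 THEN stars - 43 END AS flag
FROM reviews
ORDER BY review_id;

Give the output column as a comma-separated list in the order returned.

review_id=400: length >= 1697 OR stars = 3 → -27
review_id=401: length >= 1697 OR stars = 3 → -27
review_id=402: length >= 1291 OR helpful > 174 → -29
review_id=403: length >= 575 OR helpful <= 239 → -2
review_id=404: length >= 1291 OR helpful > 174 → -33
review_id=405: length >= 575 OR helpful <= 239 → -5
review_id=406: length >= 1697 OR stars = 3 → -26
review_id=407: length >= 1697 OR stars = 3 → -27
review_id=408: length >= 1697 OR stars = 3 → -27
review_id=409: length >= 1697 OR stars = 3 → -27

-27, -27, -29, -2, -33, -5, -26, -27, -27, -27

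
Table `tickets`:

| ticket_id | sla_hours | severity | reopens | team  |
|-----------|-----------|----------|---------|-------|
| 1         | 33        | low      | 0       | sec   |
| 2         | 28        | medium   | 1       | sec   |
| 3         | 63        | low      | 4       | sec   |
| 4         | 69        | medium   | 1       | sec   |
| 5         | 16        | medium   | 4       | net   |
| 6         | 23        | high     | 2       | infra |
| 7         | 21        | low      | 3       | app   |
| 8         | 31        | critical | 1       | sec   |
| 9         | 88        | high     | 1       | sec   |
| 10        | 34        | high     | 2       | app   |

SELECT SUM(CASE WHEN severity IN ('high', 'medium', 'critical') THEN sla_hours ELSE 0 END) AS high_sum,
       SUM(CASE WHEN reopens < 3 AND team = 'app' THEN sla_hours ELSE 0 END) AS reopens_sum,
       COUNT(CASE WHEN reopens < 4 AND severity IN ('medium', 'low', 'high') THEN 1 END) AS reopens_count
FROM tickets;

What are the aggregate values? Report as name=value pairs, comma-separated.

high_sum=289, reopens_sum=34, reopens_count=7

[high_sum: severity IN ('high', 'medium', 'critical')]
ticket_id=1: ✗
ticket_id=2: ✓ → 28
ticket_id=3: ✗
ticket_id=4: ✓ → 69
ticket_id=5: ✓ → 16
ticket_id=6: ✓ → 23
ticket_id=7: ✗
ticket_id=8: ✓ → 31
ticket_id=9: ✓ → 88
ticket_id=10: ✓ → 34
high_sum = 28 + 69 + 16 + 23 + 31 + 88 + 34 = 289
—
[reopens_sum: reopens < 3 AND team = 'app']
ticket_id=1: ✗
ticket_id=2: ✗
ticket_id=3: ✗
ticket_id=4: ✗
ticket_id=5: ✗
ticket_id=6: ✗
ticket_id=7: ✗
ticket_id=8: ✗
ticket_id=9: ✗
ticket_id=10: ✓ → 34
reopens_sum = 34
—
[reopens_count: reopens < 4 AND severity IN ('medium', 'low', 'high')]
ticket_id=1: ✓ → 1
ticket_id=2: ✓ → 1
ticket_id=3: ✗
ticket_id=4: ✓ → 1
ticket_id=5: ✗
ticket_id=6: ✓ → 1
ticket_id=7: ✓ → 1
ticket_id=8: ✗
ticket_id=9: ✓ → 1
ticket_id=10: ✓ → 1
reopens_count = COUNT(1, 1, 1, 1, 1, 1, 1) = 7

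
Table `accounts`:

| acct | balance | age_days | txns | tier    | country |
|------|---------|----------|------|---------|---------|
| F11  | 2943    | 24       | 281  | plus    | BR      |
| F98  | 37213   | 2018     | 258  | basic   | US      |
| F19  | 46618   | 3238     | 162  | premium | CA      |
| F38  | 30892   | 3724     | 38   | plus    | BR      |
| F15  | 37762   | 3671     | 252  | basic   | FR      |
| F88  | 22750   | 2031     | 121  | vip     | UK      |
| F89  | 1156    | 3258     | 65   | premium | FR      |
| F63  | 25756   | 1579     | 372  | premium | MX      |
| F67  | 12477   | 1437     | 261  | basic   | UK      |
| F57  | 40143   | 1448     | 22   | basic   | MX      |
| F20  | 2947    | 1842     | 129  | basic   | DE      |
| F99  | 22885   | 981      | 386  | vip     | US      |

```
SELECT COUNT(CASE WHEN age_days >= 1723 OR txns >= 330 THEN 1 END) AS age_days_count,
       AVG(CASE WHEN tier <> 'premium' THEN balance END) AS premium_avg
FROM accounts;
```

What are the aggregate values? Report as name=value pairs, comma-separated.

[age_days_count: age_days >= 1723 OR txns >= 330]
acct=F11: ✗
acct=F98: ✓ → 1
acct=F19: ✓ → 1
acct=F38: ✓ → 1
acct=F15: ✓ → 1
acct=F88: ✓ → 1
acct=F89: ✓ → 1
acct=F63: ✓ → 1
acct=F67: ✗
acct=F57: ✗
acct=F20: ✓ → 1
acct=F99: ✓ → 1
age_days_count = COUNT(1, 1, 1, 1, 1, 1, 1, 1, 1) = 9
—
[premium_avg: tier <> 'premium']
acct=F11: ✓ → 2943
acct=F98: ✓ → 37213
acct=F19: ✗
acct=F38: ✓ → 30892
acct=F15: ✓ → 37762
acct=F88: ✓ → 22750
acct=F89: ✗
acct=F63: ✗
acct=F67: ✓ → 12477
acct=F57: ✓ → 40143
acct=F20: ✓ → 2947
acct=F99: ✓ → 22885
premium_avg = (2943 + 37213 + 30892 + 37762 + 22750 + 12477 + 40143 + 2947 + 22885) / 9 = 23334.6666666667

age_days_count=9, premium_avg=23334.6666666667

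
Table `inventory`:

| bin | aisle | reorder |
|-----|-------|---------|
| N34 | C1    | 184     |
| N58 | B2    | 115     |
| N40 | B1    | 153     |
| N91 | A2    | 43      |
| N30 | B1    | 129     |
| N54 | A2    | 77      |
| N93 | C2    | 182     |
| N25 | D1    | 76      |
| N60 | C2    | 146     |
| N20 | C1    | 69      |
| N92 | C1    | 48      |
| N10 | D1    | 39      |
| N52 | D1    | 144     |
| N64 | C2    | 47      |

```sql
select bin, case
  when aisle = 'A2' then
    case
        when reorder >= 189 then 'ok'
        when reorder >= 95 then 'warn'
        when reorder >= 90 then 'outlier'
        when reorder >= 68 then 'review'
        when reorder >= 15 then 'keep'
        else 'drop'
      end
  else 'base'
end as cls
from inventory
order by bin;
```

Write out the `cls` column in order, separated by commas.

bin=N10: aisle='D1' → outer ELSE → base
bin=N20: aisle='C1' → outer ELSE → base
bin=N25: aisle='D1' → outer ELSE → base
bin=N30: aisle='B1' → outer ELSE → base
bin=N34: aisle='C1' → outer ELSE → base
bin=N40: aisle='B1' → outer ELSE → base
bin=N52: aisle='D1' → outer ELSE → base
bin=N54: aisle='A2' → inner[reorder >= 68] → review
bin=N58: aisle='B2' → outer ELSE → base
bin=N60: aisle='C2' → outer ELSE → base
bin=N64: aisle='C2' → outer ELSE → base
bin=N91: aisle='A2' → inner[reorder >= 15] → keep
bin=N92: aisle='C1' → outer ELSE → base
bin=N93: aisle='C2' → outer ELSE → base

base, base, base, base, base, base, base, review, base, base, base, keep, base, base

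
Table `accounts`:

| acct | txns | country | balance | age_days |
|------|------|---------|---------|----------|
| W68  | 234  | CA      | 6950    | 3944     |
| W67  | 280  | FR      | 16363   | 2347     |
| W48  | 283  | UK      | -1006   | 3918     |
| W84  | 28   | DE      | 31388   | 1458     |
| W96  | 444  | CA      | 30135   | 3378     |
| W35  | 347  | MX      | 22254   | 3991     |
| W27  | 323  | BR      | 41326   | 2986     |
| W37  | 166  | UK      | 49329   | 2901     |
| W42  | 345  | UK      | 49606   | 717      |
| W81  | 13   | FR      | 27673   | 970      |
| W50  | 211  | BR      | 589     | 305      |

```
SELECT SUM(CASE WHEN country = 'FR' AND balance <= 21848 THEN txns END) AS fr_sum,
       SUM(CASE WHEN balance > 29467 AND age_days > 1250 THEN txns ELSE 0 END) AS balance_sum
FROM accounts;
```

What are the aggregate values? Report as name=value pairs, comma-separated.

[fr_sum: country = 'FR' AND balance <= 21848]
acct=W68: ✗
acct=W67: ✓ → 280
acct=W48: ✗
acct=W84: ✗
acct=W96: ✗
acct=W35: ✗
acct=W27: ✗
acct=W37: ✗
acct=W42: ✗
acct=W81: ✗
acct=W50: ✗
fr_sum = 280
—
[balance_sum: balance > 29467 AND age_days > 1250]
acct=W68: ✗
acct=W67: ✗
acct=W48: ✗
acct=W84: ✓ → 28
acct=W96: ✓ → 444
acct=W35: ✗
acct=W27: ✓ → 323
acct=W37: ✓ → 166
acct=W42: ✗
acct=W81: ✗
acct=W50: ✗
balance_sum = 28 + 444 + 323 + 166 = 961

fr_sum=280, balance_sum=961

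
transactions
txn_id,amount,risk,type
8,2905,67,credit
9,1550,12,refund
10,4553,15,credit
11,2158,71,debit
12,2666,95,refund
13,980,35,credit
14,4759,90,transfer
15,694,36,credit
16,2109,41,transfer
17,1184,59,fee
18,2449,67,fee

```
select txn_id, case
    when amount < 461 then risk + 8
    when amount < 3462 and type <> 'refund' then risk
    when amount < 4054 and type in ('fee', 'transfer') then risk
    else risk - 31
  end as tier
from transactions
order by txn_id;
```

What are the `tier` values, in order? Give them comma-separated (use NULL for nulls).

67, -19, -16, 71, 64, 35, 59, 36, 41, 59, 67

txn_id=8: amount < 3462 and type <> 'refund' → 67
txn_id=9: ELSE → -19
txn_id=10: ELSE → -16
txn_id=11: amount < 3462 and type <> 'refund' → 71
txn_id=12: ELSE → 64
txn_id=13: amount < 3462 and type <> 'refund' → 35
txn_id=14: ELSE → 59
txn_id=15: amount < 3462 and type <> 'refund' → 36
txn_id=16: amount < 3462 and type <> 'refund' → 41
txn_id=17: amount < 3462 and type <> 'refund' → 59
txn_id=18: amount < 3462 and type <> 'refund' → 67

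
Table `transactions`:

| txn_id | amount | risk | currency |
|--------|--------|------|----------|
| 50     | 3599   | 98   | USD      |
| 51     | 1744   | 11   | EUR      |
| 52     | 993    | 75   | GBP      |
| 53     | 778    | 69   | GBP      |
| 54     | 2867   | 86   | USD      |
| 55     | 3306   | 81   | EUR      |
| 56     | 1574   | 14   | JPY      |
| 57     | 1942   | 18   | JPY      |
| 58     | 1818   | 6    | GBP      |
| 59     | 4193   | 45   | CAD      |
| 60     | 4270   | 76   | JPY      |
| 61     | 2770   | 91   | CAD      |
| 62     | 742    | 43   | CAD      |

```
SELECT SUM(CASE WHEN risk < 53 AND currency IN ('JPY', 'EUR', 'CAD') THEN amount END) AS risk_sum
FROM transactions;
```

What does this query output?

txn_id=50: ✗
txn_id=51: ✓ → 1744
txn_id=52: ✗
txn_id=53: ✗
txn_id=54: ✗
txn_id=55: ✗
txn_id=56: ✓ → 1574
txn_id=57: ✓ → 1942
txn_id=58: ✗
txn_id=59: ✓ → 4193
txn_id=60: ✗
txn_id=61: ✗
txn_id=62: ✓ → 742
risk_sum = 1744 + 1574 + 1942 + 4193 + 742 = 10195

10195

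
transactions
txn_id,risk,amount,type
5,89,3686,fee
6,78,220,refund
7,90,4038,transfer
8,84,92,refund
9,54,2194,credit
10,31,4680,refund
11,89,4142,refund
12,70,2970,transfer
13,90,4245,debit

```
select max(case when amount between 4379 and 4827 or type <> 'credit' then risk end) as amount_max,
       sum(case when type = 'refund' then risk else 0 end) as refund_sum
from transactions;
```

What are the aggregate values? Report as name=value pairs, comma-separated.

[amount_max: amount between 4379 and 4827 or type <> 'credit']
txn_id=5: ✓ → 89
txn_id=6: ✓ → 78
txn_id=7: ✓ → 90
txn_id=8: ✓ → 84
txn_id=9: ✗
txn_id=10: ✓ → 31
txn_id=11: ✓ → 89
txn_id=12: ✓ → 70
txn_id=13: ✓ → 90
amount_max = MAX(89, 78, 90, 84, 31, 89, 70, 90) = 90
—
[refund_sum: type = 'refund']
txn_id=5: ✗
txn_id=6: ✓ → 78
txn_id=7: ✗
txn_id=8: ✓ → 84
txn_id=9: ✗
txn_id=10: ✓ → 31
txn_id=11: ✓ → 89
txn_id=12: ✗
txn_id=13: ✗
refund_sum = 78 + 84 + 31 + 89 = 282

amount_max=90, refund_sum=282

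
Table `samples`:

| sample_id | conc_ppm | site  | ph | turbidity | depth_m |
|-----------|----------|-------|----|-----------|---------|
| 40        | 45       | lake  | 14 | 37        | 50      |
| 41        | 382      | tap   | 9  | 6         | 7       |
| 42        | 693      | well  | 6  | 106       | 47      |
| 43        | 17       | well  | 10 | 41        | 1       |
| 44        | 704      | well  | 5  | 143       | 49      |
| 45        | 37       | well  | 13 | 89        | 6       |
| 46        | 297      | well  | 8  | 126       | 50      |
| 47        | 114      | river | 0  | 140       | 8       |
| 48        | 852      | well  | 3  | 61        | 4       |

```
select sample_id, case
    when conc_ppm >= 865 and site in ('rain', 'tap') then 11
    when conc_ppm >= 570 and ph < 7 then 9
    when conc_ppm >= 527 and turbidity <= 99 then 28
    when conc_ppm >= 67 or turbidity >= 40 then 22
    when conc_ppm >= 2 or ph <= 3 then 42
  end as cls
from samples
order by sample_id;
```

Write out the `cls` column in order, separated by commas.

42, 22, 9, 22, 9, 22, 22, 22, 9

sample_id=40: conc_ppm >= 2 or ph <= 3 → 42
sample_id=41: conc_ppm >= 67 or turbidity >= 40 → 22
sample_id=42: conc_ppm >= 570 and ph < 7 → 9
sample_id=43: conc_ppm >= 67 or turbidity >= 40 → 22
sample_id=44: conc_ppm >= 570 and ph < 7 → 9
sample_id=45: conc_ppm >= 67 or turbidity >= 40 → 22
sample_id=46: conc_ppm >= 67 or turbidity >= 40 → 22
sample_id=47: conc_ppm >= 67 or turbidity >= 40 → 22
sample_id=48: conc_ppm >= 570 and ph < 7 → 9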